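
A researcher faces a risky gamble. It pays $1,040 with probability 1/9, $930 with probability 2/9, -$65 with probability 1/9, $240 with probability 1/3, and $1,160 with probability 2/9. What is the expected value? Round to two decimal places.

EV = 1/9 × 1040 + 2/9 × 930 + 1/9 × (-65) + 1/3 × 240 + 2/9 × 1160 = 115.5556 + 206.6667 − 7.2222 + 80 + 257.7778 = 652.7778

$652.78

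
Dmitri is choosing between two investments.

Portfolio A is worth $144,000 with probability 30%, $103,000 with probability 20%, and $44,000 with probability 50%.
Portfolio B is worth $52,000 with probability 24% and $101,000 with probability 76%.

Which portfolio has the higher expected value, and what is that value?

Portfolio A = 0.3 × 144000 + 0.2 × 103000 + 0.5 × 44000 = 43200 + 20600 + 22000 = 85800
Portfolio B = 0.24 × 52000 + 0.76 × 101000 = 12480 + 76760 = 89240

Portfolio B ($89,240)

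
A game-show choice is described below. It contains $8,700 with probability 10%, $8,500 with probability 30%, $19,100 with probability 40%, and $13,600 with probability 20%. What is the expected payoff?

$13,780

EV = 0.1 × 8700 + 0.3 × 8500 + 0.4 × 19100 + 0.2 × 13600 = 870 + 2550 + 7640 + 2720 = 13780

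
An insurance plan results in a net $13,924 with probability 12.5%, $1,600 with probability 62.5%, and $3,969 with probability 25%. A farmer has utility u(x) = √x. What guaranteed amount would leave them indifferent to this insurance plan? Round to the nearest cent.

$3,080.25

E[u] = 0.125·√13924 + 0.625·√1600 + 0.25·√3969 = 0.125·118 + 0.625·40 + 0.25·63 = 55.5
CE = (55.5)² = 3080.25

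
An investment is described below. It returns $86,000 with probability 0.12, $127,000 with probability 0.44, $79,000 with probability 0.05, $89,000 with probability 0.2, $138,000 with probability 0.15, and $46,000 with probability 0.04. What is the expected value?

$110,490

EV = 0.12 × 86000 + 0.44 × 127000 + 0.05 × 79000 + 0.2 × 89000 + 0.15 × 138000 + 0.04 × 46000 = 10320 + 55880 + 3950 + 17800 + 20700 + 1840 = 110490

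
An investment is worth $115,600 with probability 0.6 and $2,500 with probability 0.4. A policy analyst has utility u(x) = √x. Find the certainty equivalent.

E[u] = 0.6·√115600 + 0.4·√2500 = 0.6·340 + 0.4·50 = 224
CE = (224)² = 50176

$50,176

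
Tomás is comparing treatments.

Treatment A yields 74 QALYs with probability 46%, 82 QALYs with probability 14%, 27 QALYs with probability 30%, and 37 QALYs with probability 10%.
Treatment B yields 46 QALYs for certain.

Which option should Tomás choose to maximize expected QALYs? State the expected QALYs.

Treatment A (57.32 QALYs)

Treatment A = 0.46 × 74 + 0.14 × 82 + 0.3 × 27 + 0.1 × 37 = 34.04 + 11.48 + 8.1 + 3.7 = 57.32
Treatment B: 46 (certain)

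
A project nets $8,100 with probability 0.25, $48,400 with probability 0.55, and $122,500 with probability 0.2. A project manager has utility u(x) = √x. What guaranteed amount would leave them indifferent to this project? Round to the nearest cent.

$45,582.25

E[u] = 0.25·√8100 + 0.55·√48400 + 0.2·√122500 = 0.25·90 + 0.55·220 + 0.2·350 = 213.5
CE = (213.5)² = 45582.25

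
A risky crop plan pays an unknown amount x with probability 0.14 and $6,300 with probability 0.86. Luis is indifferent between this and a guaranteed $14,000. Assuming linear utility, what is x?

x = $61,300

0.14·x + 0.86·6300 = 14000
0.14·x = 14000 − 5418 = 8582
x = 8582 / 0.14 = 61300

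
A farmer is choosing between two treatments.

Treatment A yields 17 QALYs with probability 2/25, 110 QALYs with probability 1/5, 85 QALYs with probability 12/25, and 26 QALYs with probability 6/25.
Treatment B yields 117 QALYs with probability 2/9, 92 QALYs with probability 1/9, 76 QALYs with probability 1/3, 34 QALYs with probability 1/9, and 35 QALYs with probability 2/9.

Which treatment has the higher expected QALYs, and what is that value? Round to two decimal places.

Treatment B (73.11 QALYs)

Treatment A = 2/25 × 17 + 1/5 × 110 + 12/25 × 85 + 6/25 × 26 = 1.36 + 22 + 40.8 + 6.24 = 70.4
Treatment B = 2/9 × 117 + 1/9 × 92 + 1/3 × 76 + 1/9 × 34 + 2/9 × 35 = 26 + 10.2222 + 25.3333 + 3.7778 + 7.7778 = 73.1111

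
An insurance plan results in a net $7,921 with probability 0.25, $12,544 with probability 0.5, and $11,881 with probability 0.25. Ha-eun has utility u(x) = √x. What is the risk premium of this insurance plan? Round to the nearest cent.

E[u] = 0.25·√7921 + 0.5·√12544 + 0.25·√11881 = 0.25·89 + 0.5·112 + 0.25·109 = 105.5
CE = (105.5)² = 11130.25
Risk premium = EV − CE = 11222.5 − 11130.25 = 92.25

$92.25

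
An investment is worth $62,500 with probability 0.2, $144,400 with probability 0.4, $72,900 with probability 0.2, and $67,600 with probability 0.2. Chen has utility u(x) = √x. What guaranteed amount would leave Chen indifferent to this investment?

$94,864

E[u] = 0.2·√62500 + 0.4·√144400 + 0.2·√72900 + 0.2·√67600 = 0.2·250 + 0.4·380 + 0.2·270 + 0.2·260 = 308
CE = (308)² = 94864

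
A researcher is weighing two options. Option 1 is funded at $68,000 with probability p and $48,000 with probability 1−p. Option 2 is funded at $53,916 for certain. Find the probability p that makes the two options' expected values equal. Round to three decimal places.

p·68000 + (1−p)·48000 = 53916
20000p + 48000 = 53916
p = (53916 − 48000) / 20000

p = 0.296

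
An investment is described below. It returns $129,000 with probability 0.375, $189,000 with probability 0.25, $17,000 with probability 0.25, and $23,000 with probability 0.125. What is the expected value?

EV = 0.375 × 129000 + 0.25 × 189000 + 0.25 × 17000 + 0.125 × 23000 = 48375 + 47250 + 4250 + 2875 = 102750

$102,750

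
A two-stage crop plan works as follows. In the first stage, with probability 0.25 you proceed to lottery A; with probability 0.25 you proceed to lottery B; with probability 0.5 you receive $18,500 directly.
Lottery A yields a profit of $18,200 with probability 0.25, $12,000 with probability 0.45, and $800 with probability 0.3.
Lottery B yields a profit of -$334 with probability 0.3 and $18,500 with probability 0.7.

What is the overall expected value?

EV(A) = 0.25 × 18200 + 0.45 × 12000 + 0.3 × 800 = 4550 + 5400 + 240 = 10190
EV(B) = 0.3 × (-334) + 0.7 × 18500 = -100.2 + 12950 = 12849.8
Branch C: 18500 (certain)
Overall = 0.25 × 10190 + 0.25 × 12849.8 + 0.5 × 18500 = 2547.5 + 3212.45 + 9250 = 15009.95

$15,009.95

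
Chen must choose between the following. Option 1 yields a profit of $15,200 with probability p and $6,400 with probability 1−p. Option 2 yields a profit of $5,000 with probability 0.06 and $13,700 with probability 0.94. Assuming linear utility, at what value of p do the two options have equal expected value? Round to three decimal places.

EV(Option 2) = 0.06 × 5000 + 0.94 × 13700 = 300 + 12878 = 13178
p·15200 + (1−p)·6400 = 13178
8800p + 6400 = 13178
p = (13178 − 6400) / 8800

p = 0.770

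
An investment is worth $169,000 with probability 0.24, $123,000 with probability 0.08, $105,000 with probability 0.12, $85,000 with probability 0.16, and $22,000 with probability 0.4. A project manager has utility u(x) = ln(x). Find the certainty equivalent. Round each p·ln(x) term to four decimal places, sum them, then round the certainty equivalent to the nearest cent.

E[u] = 0.24·ln(169000) + 0.08·ln(123000) + 0.12·ln(105000) + 0.16·ln(85000) + 0.4·ln(22000) = 2.8890 + 0.9376 + 1.3874 + 1.8161 + 3.9995 = 11.0296
CE = e^11.0296 ≈ 61672.91

$61,672.91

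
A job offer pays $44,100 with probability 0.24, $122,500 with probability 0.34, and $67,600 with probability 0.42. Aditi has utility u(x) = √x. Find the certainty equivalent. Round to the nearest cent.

E[u] = 0.24·√44100 + 0.34·√122500 + 0.42·√67600 = 0.24·210 + 0.34·350 + 0.42·260 = 278.6
CE = (278.6)² = 77617.96

$77,617.96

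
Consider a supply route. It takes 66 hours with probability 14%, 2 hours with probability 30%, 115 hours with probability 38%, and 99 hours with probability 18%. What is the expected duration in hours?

EV = 0.14 × 66 + 0.3 × 2 + 0.38 × 115 + 0.18 × 99 = 9.24 + 0.6 + 43.7 + 17.82 = 71.36

71.36 hours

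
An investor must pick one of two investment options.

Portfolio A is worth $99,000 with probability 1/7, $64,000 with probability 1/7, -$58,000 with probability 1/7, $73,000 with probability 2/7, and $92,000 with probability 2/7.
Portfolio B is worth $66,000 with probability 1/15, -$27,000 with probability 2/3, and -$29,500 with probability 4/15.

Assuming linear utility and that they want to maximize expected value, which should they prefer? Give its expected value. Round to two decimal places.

Portfolio A = 1/7 × 99000 + 1/7 × 64000 + 1/7 × (-58000) + 2/7 × 73000 + 2/7 × 92000 = 14142.8571 + 9142.8571 − 8285.7143 + 20857.1429 + 26285.7143 = 62142.8571
Portfolio B = 1/15 × 66000 + 2/3 × (-27000) + 4/15 × (-29500) = 4400 − 18000 − 7866.6667 = -21466.6667

Portfolio A ($62,142.86)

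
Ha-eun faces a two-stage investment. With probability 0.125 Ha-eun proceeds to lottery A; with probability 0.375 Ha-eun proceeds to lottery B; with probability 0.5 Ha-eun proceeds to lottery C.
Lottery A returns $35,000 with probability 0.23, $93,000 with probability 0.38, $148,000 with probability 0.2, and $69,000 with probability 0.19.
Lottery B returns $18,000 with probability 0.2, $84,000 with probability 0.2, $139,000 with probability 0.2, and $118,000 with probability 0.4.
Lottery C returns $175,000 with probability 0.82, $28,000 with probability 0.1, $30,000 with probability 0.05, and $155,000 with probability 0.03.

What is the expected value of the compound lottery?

$122,762.50

EV(A) = 0.23 × 35000 + 0.38 × 93000 + 0.2 × 148000 + 0.19 × 69000 = 8050 + 35340 + 29600 + 13110 = 86100
EV(B) = 0.2 × 18000 + 0.2 × 84000 + 0.2 × 139000 + 0.4 × 118000 = 3600 + 16800 + 27800 + 47200 = 95400
EV(C) = 0.82 × 175000 + 0.1 × 28000 + 0.05 × 30000 + 0.03 × 155000 = 143500 + 2800 + 1500 + 4650 = 152450
Overall = 0.125 × 86100 + 0.375 × 95400 + 0.5 × 152450 = 10762.5 + 35775 + 76225 = 122762.5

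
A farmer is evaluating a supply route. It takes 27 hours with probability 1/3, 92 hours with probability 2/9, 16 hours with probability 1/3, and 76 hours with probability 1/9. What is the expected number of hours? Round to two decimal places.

43.22 hours

EV = 1/3 × 27 + 2/9 × 92 + 1/3 × 16 + 1/9 × 76 = 9 + 20.4444 + 5.3333 + 8.4444 = 43.2222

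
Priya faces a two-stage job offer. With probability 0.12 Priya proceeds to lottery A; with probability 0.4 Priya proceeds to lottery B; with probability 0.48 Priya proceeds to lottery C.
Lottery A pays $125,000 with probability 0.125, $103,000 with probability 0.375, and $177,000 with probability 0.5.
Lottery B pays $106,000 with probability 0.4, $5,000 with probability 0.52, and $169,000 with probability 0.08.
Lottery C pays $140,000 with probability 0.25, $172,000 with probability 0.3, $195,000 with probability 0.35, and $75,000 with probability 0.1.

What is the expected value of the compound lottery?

EV(A) = 0.125 × 125000 + 0.375 × 103000 + 0.5 × 177000 = 15625 + 38625 + 88500 = 142750
EV(B) = 0.4 × 106000 + 0.52 × 5000 + 0.08 × 169000 = 42400 + 2600 + 13520 = 58520
EV(C) = 0.25 × 140000 + 0.3 × 172000 + 0.35 × 195000 + 0.1 × 75000 = 35000 + 51600 + 68250 + 7500 = 162350
Overall = 0.12 × 142750 + 0.4 × 58520 + 0.48 × 162350 = 17130 + 23408 + 77928 = 118466

$118,466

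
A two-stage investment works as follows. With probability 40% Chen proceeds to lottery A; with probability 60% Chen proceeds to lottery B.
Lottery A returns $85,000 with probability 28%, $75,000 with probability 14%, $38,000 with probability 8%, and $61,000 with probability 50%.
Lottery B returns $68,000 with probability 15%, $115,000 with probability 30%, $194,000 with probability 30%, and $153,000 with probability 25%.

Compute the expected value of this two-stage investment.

$111,826

EV(A) = 0.28 × 85000 + 0.14 × 75000 + 0.08 × 38000 + 0.5 × 61000 = 23800 + 10500 + 3040 + 30500 = 67840
EV(B) = 0.15 × 68000 + 0.3 × 115000 + 0.3 × 194000 + 0.25 × 153000 = 10200 + 34500 + 58200 + 38250 = 141150
Overall = 0.4 × 67840 + 0.6 × 141150 = 27136 + 84690 = 111826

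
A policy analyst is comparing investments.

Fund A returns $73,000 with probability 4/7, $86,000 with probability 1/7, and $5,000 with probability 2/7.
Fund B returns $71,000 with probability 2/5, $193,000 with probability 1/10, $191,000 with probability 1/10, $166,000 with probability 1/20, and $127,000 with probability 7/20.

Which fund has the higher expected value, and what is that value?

Fund A = 4/7 × 73000 + 1/7 × 86000 + 2/7 × 5000 = 41714.2857 + 12285.7143 + 1428.5714 = 55428.5714
Fund B = 2/5 × 71000 + 1/10 × 193000 + 1/10 × 191000 + 1/20 × 166000 + 7/20 × 127000 = 28400 + 19300 + 19100 + 8300 + 44450 = 119550

Fund B ($119,550)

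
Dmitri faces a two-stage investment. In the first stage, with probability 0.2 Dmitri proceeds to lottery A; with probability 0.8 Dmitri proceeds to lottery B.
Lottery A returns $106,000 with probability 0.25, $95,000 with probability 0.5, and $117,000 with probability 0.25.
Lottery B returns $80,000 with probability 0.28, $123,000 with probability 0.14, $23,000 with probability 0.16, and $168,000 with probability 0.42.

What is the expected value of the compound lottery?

$111,738

EV(A) = 0.25 × 106000 + 0.5 × 95000 + 0.25 × 117000 = 26500 + 47500 + 29250 = 103250
EV(B) = 0.28 × 80000 + 0.14 × 123000 + 0.16 × 23000 + 0.42 × 168000 = 22400 + 17220 + 3680 + 70560 = 113860
Overall = 0.2 × 103250 + 0.8 × 113860 = 20650 + 91088 = 111738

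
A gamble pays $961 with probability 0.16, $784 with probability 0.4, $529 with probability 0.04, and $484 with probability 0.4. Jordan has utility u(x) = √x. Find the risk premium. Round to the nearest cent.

E[u] = 0.16·√961 + 0.4·√784 + 0.04·√529 + 0.4·√484 = 0.16·31 + 0.4·28 + 0.04·23 + 0.4·22 = 25.88
CE = (25.88)² = 669.7744
Risk premium = EV − CE = 682.12 − 669.7744 = 12.3456

$12.35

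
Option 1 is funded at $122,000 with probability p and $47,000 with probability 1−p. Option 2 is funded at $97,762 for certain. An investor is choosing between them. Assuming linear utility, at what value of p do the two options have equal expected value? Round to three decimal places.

p·122000 + (1−p)·47000 = 97762
75000p + 47000 = 97762
p = (97762 − 47000) / 75000

p = 0.677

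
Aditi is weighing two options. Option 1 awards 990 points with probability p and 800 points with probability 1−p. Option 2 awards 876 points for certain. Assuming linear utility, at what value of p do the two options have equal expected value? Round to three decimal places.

p·990 + (1−p)·800 = 876
190p + 800 = 876
p = (876 − 800) / 190

p = 0.400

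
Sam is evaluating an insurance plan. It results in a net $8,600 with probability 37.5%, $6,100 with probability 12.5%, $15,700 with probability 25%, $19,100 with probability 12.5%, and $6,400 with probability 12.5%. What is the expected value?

EV = 0.375 × 8600 + 0.125 × 6100 + 0.25 × 15700 + 0.125 × 19100 + 0.125 × 6400 = 3225 + 762.5 + 3925 + 2387.5 + 800 = 11100

$11,100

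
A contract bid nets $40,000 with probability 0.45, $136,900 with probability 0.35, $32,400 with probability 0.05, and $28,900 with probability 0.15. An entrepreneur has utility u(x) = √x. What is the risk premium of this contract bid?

E[u] = 0.45·√40000 + 0.35·√136900 + 0.05·√32400 + 0.15·√28900 = 0.45·200 + 0.35·370 + 0.05·180 + 0.15·170 = 254
CE = (254)² = 64516
Risk premium = EV − CE = 71870 − 64516 = 7354

$7,354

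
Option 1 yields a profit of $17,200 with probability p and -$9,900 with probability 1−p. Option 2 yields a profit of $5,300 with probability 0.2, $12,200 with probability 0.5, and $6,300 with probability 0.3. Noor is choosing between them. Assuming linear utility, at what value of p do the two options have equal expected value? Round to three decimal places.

EV(Option 2) = 0.2 × 5300 + 0.5 × 12200 + 0.3 × 6300 = 1060 + 6100 + 1890 = 9050
p·17200 + (1−p)·(-9900) = 9050
27100p − 9900 = 9050
p = (9050 + 9900) / 27100

p = 0.699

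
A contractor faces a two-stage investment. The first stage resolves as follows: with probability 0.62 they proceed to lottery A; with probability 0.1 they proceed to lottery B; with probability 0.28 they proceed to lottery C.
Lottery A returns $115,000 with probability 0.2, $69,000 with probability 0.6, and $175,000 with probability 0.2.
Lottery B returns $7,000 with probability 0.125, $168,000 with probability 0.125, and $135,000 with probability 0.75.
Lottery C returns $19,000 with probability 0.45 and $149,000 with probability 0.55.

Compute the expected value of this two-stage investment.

$99,280.50

EV(A) = 0.2 × 115000 + 0.6 × 69000 + 0.2 × 175000 = 23000 + 41400 + 35000 = 99400
EV(B) = 0.125 × 7000 + 0.125 × 168000 + 0.75 × 135000 = 875 + 21000 + 101250 = 123125
EV(C) = 0.45 × 19000 + 0.55 × 149000 = 8550 + 81950 = 90500
Overall = 0.62 × 99400 + 0.1 × 123125 + 0.28 × 90500 = 61628 + 12312.5 + 25340 = 99280.5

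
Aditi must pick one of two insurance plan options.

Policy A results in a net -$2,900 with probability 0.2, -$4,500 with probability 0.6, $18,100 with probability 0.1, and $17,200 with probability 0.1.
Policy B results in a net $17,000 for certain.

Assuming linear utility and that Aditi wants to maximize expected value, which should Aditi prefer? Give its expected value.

Policy B ($17,000)

Policy A = 0.2 × (-2900) + 0.6 × (-4500) + 0.1 × 18100 + 0.1 × 17200 = -580 − 2700 + 1810 + 1720 = 250
Policy B: 17000 (certain)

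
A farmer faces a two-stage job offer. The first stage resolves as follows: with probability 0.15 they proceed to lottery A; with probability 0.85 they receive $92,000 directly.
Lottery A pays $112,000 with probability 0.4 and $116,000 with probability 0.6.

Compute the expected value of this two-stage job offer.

$95,360

EV(A) = 0.4 × 112000 + 0.6 × 116000 = 44800 + 69600 = 114400
Branch B: 92000 (certain)
Overall = 0.15 × 114400 + 0.85 × 92000 = 17160 + 78200 = 95360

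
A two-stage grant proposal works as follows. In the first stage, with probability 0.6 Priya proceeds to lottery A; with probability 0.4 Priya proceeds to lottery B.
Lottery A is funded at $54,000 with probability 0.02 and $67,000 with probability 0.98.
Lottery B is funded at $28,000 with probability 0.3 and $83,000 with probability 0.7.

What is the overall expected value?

EV(A) = 0.02 × 54000 + 0.98 × 67000 = 1080 + 65660 = 66740
EV(B) = 0.3 × 28000 + 0.7 × 83000 = 8400 + 58100 = 66500
Overall = 0.6 × 66740 + 0.4 × 66500 = 40044 + 26600 = 66644

$66,644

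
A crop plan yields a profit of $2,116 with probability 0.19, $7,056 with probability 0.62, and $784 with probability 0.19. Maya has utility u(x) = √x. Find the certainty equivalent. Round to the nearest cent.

$4,374.50

E[u] = 0.19·√2116 + 0.62·√7056 + 0.19·√784 = 0.19·46 + 0.62·84 + 0.19·28 = 66.14
CE = (66.14)² = 4374.4996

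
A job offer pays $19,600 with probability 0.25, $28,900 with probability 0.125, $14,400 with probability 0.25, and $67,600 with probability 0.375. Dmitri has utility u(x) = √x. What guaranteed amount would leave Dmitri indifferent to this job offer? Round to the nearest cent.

E[u] = 0.25·√19600 + 0.125·√28900 + 0.25·√14400 + 0.375·√67600 = 0.25·140 + 0.125·170 + 0.25·120 + 0.375·260 = 183.75
CE = (183.75)² = 33764.0625

$33,764.06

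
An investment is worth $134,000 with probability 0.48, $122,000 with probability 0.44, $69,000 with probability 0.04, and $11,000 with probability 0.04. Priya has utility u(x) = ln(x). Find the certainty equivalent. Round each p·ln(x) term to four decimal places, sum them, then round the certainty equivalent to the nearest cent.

$113,300.63

E[u] = 0.48·ln(134000) + 0.44·ln(122000) + 0.04·ln(69000) + 0.04·ln(11000) = 5.6667 + 5.1532 + 0.4457 + 0.3722 = 11.6378
CE = e^11.6378 ≈ 113300.63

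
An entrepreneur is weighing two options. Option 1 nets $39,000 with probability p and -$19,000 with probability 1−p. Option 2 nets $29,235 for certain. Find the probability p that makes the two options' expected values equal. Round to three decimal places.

p·39000 + (1−p)·(-19000) = 29235
58000p − 19000 = 29235
p = (29235 + 19000) / 58000

p = 0.832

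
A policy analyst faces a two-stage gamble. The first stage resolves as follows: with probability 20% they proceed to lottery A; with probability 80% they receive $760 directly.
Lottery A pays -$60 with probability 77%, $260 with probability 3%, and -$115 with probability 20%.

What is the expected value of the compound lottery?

$595.72

EV(A) = 0.77 × (-60) + 0.03 × 260 + 0.2 × (-115) = -46.2 + 7.8 − 23 = -61.4
Branch B: 760 (certain)
Overall = 0.2 × (-61.4) + 0.8 × 760 = -12.28 + 608 = 595.72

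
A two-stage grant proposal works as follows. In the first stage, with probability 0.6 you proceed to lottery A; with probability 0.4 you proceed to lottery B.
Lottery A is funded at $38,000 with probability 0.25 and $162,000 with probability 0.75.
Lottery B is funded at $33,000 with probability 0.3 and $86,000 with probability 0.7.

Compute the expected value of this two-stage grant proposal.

EV(A) = 0.25 × 38000 + 0.75 × 162000 = 9500 + 121500 = 131000
EV(B) = 0.3 × 33000 + 0.7 × 86000 = 9900 + 60200 = 70100
Overall = 0.6 × 131000 + 0.4 × 70100 = 78600 + 28040 = 106640

$106,640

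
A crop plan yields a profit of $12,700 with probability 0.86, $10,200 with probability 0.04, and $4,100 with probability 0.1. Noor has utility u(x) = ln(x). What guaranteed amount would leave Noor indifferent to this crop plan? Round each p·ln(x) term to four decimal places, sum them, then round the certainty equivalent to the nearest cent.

$11,242.99

E[u] = 0.86·ln(12700) + 0.04·ln(10200) + 0.1·ln(4100) = 8.1264 + 0.3692 + 0.8319 = 9.3275
CE = e^9.3275 ≈ 11242.99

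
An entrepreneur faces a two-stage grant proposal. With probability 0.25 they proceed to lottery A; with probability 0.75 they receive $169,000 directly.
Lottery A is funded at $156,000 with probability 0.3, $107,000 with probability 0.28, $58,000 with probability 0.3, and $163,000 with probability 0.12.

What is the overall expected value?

EV(A) = 0.3 × 156000 + 0.28 × 107000 + 0.3 × 58000 + 0.12 × 163000 = 46800 + 29960 + 17400 + 19560 = 113720
Branch B: 169000 (certain)
Overall = 0.25 × 113720 + 0.75 × 169000 = 28430 + 126750 = 155180

$155,180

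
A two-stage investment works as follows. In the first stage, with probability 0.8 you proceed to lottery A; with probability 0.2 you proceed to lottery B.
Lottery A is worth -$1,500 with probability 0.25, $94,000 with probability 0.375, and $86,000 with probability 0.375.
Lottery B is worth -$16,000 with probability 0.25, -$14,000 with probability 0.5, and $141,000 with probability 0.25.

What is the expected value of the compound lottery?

EV(A) = 0.25 × (-1500) + 0.375 × 94000 + 0.375 × 86000 = -375 + 35250 + 32250 = 67125
EV(B) = 0.25 × (-16000) + 0.5 × (-14000) + 0.25 × 141000 = -4000 − 7000 + 35250 = 24250
Overall = 0.8 × 67125 + 0.2 × 24250 = 53700 + 4850 = 58550

$58,550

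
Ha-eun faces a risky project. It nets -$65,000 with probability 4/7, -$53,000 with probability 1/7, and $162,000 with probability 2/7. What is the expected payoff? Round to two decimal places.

$1,571.43

EV = 4/7 × (-65000) + 1/7 × (-53000) + 2/7 × 162000 = -37142.8571 − 7571.4286 + 46285.7143 = 1571.4286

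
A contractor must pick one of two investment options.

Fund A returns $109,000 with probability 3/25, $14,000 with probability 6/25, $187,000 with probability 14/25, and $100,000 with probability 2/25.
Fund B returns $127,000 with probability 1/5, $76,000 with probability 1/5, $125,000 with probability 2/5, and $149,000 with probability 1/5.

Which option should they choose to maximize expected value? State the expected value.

Fund A ($129,160)

Fund A = 3/25 × 109000 + 6/25 × 14000 + 14/25 × 187000 + 2/25 × 100000 = 13080 + 3360 + 104720 + 8000 = 129160
Fund B = 1/5 × 127000 + 1/5 × 76000 + 2/5 × 125000 + 1/5 × 149000 = 25400 + 15200 + 50000 + 29800 = 120400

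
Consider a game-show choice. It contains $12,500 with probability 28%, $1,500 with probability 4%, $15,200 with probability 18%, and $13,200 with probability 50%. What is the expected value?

$12,896

EV = 0.28 × 12500 + 0.04 × 1500 + 0.18 × 15200 + 0.5 × 13200 = 3500 + 60 + 2736 + 6600 = 12896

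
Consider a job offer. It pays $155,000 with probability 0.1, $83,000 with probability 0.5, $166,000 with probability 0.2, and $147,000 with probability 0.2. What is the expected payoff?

EV = 0.1 × 155000 + 0.5 × 83000 + 0.2 × 166000 + 0.2 × 147000 = 15500 + 41500 + 33200 + 29400 = 119600

$119,600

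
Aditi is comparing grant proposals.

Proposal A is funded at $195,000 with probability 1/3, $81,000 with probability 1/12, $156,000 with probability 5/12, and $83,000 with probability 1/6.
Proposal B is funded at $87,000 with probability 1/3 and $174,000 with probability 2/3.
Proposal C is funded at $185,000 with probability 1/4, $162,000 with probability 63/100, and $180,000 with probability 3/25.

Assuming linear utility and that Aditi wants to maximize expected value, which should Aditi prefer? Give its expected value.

Proposal C ($169,910)

Proposal A = 1/3 × 195000 + 1/12 × 81000 + 5/12 × 156000 + 1/6 × 83000 = 65000 + 6750 + 65000 + 13833.3333 = 150583.3333
Proposal B = 1/3 × 87000 + 2/3 × 174000 = 29000 + 116000 = 145000
Proposal C = 1/4 × 185000 + 63/100 × 162000 + 3/25 × 180000 = 46250 + 102060 + 21600 = 169910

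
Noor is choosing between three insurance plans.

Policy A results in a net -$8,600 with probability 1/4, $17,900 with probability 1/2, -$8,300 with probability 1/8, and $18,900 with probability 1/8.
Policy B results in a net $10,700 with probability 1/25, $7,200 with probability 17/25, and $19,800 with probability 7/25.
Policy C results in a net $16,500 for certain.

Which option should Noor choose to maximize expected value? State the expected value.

Policy A = 1/4 × (-8600) + 1/2 × 17900 + 1/8 × (-8300) + 1/8 × 18900 = -2150 + 8950 − 1037.5 + 2362.5 = 8125
Policy B = 1/25 × 10700 + 17/25 × 7200 + 7/25 × 19800 = 428 + 4896 + 5544 = 10868
Policy C: 16500 (certain)

Policy C ($16,500)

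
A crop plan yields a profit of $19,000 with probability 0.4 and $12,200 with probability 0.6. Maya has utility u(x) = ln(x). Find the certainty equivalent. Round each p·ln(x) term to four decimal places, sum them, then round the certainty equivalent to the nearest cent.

E[u] = 0.4·ln(19000) + 0.6·ln(12200) = 3.9409 + 5.6455 = 9.5864
CE = e^9.5864 ≈ 14565.34

$14,565.34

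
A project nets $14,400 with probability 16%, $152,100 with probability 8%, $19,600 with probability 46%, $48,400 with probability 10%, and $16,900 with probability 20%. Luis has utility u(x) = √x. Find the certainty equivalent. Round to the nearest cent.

$26,503.84

E[u] = 0.16·√14400 + 0.08·√152100 + 0.46·√19600 + 0.1·√48400 + 0.2·√16900 = 0.16·120 + 0.08·390 + 0.46·140 + 0.1·220 + 0.2·130 = 162.8
CE = (162.8)² = 26503.84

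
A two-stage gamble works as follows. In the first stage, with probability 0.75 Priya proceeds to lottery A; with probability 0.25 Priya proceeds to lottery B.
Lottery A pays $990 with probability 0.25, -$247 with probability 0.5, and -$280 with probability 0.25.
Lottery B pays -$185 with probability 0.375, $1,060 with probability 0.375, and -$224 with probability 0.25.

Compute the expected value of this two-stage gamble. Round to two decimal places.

$108.53

EV(A) = 0.25 × 990 + 0.5 × (-247) + 0.25 × (-280) = 247.5 − 123.5 − 70 = 54
EV(B) = 0.375 × (-185) + 0.375 × 1060 + 0.25 × (-224) = -69.375 + 397.5 − 56 = 272.125
Overall = 0.75 × 54 + 0.25 × 272.125 = 40.5 + 68.03125 = 108.53125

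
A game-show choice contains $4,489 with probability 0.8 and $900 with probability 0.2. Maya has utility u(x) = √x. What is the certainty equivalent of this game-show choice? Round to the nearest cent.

$3,552.16

E[u] = 0.8·√4489 + 0.2·√900 = 0.8·67 + 0.2·30 = 59.6
CE = (59.6)² = 3552.16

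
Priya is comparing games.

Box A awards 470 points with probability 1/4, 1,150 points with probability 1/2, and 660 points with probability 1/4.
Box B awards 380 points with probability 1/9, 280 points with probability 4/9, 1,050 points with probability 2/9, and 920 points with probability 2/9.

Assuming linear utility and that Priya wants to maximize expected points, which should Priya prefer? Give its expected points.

Box A = 1/4 × 470 + 1/2 × 1150 + 1/4 × 660 = 117.5 + 575 + 165 = 857.5
Box B = 1/9 × 380 + 4/9 × 280 + 2/9 × 1050 + 2/9 × 920 = 42.2222 + 124.4444 + 233.3333 + 204.4444 = 604.4444

Box A (857.5 points)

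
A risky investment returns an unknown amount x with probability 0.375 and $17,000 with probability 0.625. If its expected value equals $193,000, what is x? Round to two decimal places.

0.375·x + 0.625·17000 = 193000
0.375·x = 193000 − 10625 = 182375
x = 182375 / 0.375 = 486333.3333

x = $486,333.33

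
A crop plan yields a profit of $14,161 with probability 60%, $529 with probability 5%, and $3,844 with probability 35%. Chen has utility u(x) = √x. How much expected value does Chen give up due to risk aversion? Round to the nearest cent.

$985.39

E[u] = 0.6·√14161 + 0.05·√529 + 0.35·√3844 = 0.6·119 + 0.05·23 + 0.35·62 = 94.25
CE = (94.25)² = 8883.0625
Risk premium = EV − CE = 9868.45 − 8883.0625 = 985.3875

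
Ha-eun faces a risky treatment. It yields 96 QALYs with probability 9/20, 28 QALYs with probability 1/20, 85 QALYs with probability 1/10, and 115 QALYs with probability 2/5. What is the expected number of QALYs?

EV = 9/20 × 96 + 1/20 × 28 + 1/10 × 85 + 2/5 × 115 = 43.2 + 1.4 + 8.5 + 46 = 99.1

99.1 QALYs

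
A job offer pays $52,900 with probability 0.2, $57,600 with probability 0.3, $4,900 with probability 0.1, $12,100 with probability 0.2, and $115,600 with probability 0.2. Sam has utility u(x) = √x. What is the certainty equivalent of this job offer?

E[u] = 0.2·√52900 + 0.3·√57600 + 0.1·√4900 + 0.2·√12100 + 0.2·√115600 = 0.2·230 + 0.3·240 + 0.1·70 + 0.2·110 + 0.2·340 = 215
CE = (215)² = 46225

$46,225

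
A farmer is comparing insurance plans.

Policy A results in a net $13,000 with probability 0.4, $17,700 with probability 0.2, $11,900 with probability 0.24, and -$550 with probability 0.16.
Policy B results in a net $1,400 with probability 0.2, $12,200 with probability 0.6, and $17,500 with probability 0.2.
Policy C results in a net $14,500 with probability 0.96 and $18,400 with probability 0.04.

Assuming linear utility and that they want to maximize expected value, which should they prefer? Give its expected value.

Policy C ($14,656)

Policy A = 0.4 × 13000 + 0.2 × 17700 + 0.24 × 11900 + 0.16 × (-550) = 5200 + 3540 + 2856 − 88 = 11508
Policy B = 0.2 × 1400 + 0.6 × 12200 + 0.2 × 17500 = 280 + 7320 + 3500 = 11100
Policy C = 0.96 × 14500 + 0.04 × 18400 = 13920 + 736 = 14656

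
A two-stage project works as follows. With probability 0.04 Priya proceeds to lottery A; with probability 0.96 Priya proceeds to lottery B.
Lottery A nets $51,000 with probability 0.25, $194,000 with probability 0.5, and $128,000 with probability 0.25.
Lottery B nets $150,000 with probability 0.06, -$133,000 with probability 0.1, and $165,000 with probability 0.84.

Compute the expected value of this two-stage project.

$134,598

EV(A) = 0.25 × 51000 + 0.5 × 194000 + 0.25 × 128000 = 12750 + 97000 + 32000 = 141750
EV(B) = 0.06 × 150000 + 0.1 × (-133000) + 0.84 × 165000 = 9000 − 13300 + 138600 = 134300
Overall = 0.04 × 141750 + 0.96 × 134300 = 5670 + 128928 = 134598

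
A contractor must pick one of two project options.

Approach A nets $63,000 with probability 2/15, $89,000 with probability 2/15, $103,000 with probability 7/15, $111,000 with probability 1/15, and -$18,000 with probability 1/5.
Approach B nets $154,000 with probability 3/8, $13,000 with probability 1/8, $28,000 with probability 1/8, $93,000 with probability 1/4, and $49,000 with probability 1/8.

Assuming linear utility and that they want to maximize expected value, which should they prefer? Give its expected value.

Approach B ($92,250)

Approach A = 2/15 × 63000 + 2/15 × 89000 + 7/15 × 103000 + 1/15 × 111000 + 1/5 × (-18000) = 8400 + 11866.6667 + 48066.6667 + 7400 − 3600 = 72133.3333
Approach B = 3/8 × 154000 + 1/8 × 13000 + 1/8 × 28000 + 1/4 × 93000 + 1/8 × 49000 = 57750 + 1625 + 3500 + 23250 + 6125 = 92250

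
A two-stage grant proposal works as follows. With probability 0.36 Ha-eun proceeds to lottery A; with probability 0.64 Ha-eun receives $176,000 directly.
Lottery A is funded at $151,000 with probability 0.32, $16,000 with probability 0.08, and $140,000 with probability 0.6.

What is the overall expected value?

EV(A) = 0.32 × 151000 + 0.08 × 16000 + 0.6 × 140000 = 48320 + 1280 + 84000 = 133600
Branch B: 176000 (certain)
Overall = 0.36 × 133600 + 0.64 × 176000 = 48096 + 112640 = 160736

$160,736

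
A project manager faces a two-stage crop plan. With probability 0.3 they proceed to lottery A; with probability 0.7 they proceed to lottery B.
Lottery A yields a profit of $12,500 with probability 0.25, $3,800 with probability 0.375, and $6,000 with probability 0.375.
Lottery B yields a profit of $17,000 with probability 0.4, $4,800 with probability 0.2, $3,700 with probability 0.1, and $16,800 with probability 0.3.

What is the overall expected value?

$11,259

EV(A) = 0.25 × 12500 + 0.375 × 3800 + 0.375 × 6000 = 3125 + 1425 + 2250 = 6800
EV(B) = 0.4 × 17000 + 0.2 × 4800 + 0.1 × 3700 + 0.3 × 16800 = 6800 + 960 + 370 + 5040 = 13170
Overall = 0.3 × 6800 + 0.7 × 13170 = 2040 + 9219 = 11259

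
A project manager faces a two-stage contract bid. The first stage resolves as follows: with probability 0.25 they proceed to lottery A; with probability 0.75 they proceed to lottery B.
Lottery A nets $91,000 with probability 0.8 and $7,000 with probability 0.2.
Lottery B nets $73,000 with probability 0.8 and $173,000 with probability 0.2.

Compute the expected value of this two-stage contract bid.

EV(A) = 0.8 × 91000 + 0.2 × 7000 = 72800 + 1400 = 74200
EV(B) = 0.8 × 73000 + 0.2 × 173000 = 58400 + 34600 = 93000
Overall = 0.25 × 74200 + 0.75 × 93000 = 18550 + 69750 = 88300

$88,300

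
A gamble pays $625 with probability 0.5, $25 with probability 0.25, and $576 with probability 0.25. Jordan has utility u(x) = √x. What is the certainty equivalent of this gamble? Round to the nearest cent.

E[u] = 0.5·√625 + 0.25·√25 + 0.25·√576 = 0.5·25 + 0.25·5 + 0.25·24 = 19.75
CE = (19.75)² = 390.0625

$390.06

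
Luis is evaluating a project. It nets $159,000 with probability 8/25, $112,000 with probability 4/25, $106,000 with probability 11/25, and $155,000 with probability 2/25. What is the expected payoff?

$127,840

EV = 8/25 × 159000 + 4/25 × 112000 + 11/25 × 106000 + 2/25 × 155000 = 50880 + 17920 + 46640 + 12400 = 127840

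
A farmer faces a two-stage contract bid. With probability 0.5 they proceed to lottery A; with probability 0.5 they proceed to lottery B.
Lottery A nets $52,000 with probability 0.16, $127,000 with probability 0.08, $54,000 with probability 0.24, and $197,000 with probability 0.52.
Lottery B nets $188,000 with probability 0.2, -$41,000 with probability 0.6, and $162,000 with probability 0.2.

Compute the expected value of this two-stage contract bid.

EV(A) = 0.16 × 52000 + 0.08 × 127000 + 0.24 × 54000 + 0.52 × 197000 = 8320 + 10160 + 12960 + 102440 = 133880
EV(B) = 0.2 × 188000 + 0.6 × (-41000) + 0.2 × 162000 = 37600 − 24600 + 32400 = 45400
Overall = 0.5 × 133880 + 0.5 × 45400 = 66940 + 22700 = 89640

$89,640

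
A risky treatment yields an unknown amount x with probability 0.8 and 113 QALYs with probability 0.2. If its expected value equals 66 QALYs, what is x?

0.8·x + 0.2·113 = 66
0.8·x = 66 − 22.6 = 43.4
x = 43.4 / 0.8 = 54.25

x = 54.25 QALYs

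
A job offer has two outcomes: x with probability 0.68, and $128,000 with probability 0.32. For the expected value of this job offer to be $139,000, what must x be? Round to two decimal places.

0.68·x + 0.32·128000 = 139000
0.68·x = 139000 − 40960 = 98040
x = 98040 / 0.68 = 144176.4706

x = $144,176.47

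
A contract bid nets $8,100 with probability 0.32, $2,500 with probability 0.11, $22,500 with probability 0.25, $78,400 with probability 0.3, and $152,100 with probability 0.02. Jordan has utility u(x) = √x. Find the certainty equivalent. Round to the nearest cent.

E[u] = 0.32·√8100 + 0.11·√2500 + 0.25·√22500 + 0.3·√78400 + 0.02·√152100 = 0.32·90 + 0.11·50 + 0.25·150 + 0.3·280 + 0.02·390 = 163.6
CE = (163.6)² = 26764.96

$26,764.96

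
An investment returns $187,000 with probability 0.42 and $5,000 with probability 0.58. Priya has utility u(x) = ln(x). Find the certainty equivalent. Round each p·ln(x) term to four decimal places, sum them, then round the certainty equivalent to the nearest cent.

E[u] = 0.42·ln(187000) + 0.58·ln(5000) = 5.0983 + 4.9400 = 10.0383
CE = e^10.0383 ≈ 22886.44

$22,886.44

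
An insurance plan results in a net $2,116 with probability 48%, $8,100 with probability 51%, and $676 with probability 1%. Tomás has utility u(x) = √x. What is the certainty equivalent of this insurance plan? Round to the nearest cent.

$4,656.70

E[u] = 0.48·√2116 + 0.51·√8100 + 0.01·√676 = 0.48·46 + 0.51·90 + 0.01·26 = 68.24
CE = (68.24)² = 4656.6976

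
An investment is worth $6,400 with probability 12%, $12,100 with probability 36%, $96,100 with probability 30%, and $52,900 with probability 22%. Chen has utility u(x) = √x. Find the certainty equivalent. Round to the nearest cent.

E[u] = 0.12·√6400 + 0.36·√12100 + 0.3·√96100 + 0.22·√52900 = 0.12·80 + 0.36·110 + 0.3·310 + 0.22·230 = 192.8
CE = (192.8)² = 37171.84

$37,171.84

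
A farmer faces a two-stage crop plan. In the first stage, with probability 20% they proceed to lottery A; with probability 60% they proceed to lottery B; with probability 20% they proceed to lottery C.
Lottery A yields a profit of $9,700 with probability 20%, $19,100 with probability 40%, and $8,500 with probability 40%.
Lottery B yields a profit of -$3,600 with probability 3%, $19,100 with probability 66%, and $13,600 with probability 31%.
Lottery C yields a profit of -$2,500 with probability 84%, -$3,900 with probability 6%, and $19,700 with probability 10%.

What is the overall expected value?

EV(A) = 0.2 × 9700 + 0.4 × 19100 + 0.4 × 8500 = 1940 + 7640 + 3400 = 12980
EV(B) = 0.03 × (-3600) + 0.66 × 19100 + 0.31 × 13600 = -108 + 12606 + 4216 = 16714
EV(C) = 0.84 × (-2500) + 0.06 × (-3900) + 0.1 × 19700 = -2100 − 234 + 1970 = -364
Overall = 0.2 × 12980 + 0.6 × 16714 + 0.2 × (-364) = 2596 + 10028.4 − 72.8 = 12551.6

$12,551.60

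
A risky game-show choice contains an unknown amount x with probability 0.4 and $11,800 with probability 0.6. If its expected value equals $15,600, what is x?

x = $21,300

0.4·x + 0.6·11800 = 15600
0.4·x = 15600 − 7080 = 8520
x = 8520 / 0.4 = 21300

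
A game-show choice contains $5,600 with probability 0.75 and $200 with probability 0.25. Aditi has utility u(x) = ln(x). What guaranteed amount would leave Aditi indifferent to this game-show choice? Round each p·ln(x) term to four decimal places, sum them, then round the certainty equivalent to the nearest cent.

E[u] = 0.75·ln(5600) + 0.25·ln(200) = 6.4729 + 1.3246 = 7.7975
CE = e^7.7975 ≈ 2434.51

$2,434.51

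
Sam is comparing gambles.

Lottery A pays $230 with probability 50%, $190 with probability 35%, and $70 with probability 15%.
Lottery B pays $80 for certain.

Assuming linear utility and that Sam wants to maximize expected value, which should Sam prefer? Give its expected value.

Lottery A = 0.5 × 230 + 0.35 × 190 + 0.15 × 70 = 115 + 66.5 + 10.5 = 192
Lottery B: 80 (certain)

Lottery A ($192)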